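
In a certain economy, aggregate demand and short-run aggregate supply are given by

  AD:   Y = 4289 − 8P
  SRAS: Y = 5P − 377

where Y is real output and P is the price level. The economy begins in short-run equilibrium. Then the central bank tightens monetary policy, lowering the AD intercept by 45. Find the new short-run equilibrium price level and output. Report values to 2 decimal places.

This is a negative demand shock: AD shifts left.
New AD: Y = 4244 − 8P.
Set AD = SRAS: 4244 − 8P = 5P − 377, so 4621 = 13P and P = 355.46.
Substituting into AD, Y = 1400.31.

P = 355.46, Y = 1400.31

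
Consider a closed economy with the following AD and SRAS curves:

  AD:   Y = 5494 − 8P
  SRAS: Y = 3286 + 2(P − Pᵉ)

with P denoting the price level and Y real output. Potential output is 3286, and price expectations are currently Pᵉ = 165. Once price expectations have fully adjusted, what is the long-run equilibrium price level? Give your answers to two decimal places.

Long-run P = 276.00

Short run: with Pᵉ = 165, SRAS is Y = 2956 + 2P. Setting AD = SRAS gives 2538 = 10P, so P = 253.80 and Y = 5494 − 8P = 3463.60.
Output 3463.60 is above potential 3286, so over time expected prices rise and SRAS shifts left until Y returns to 3286.
Long run: Y = 3286 on the AD curve gives 3286 = 5494 − 8P, so P = 276.00.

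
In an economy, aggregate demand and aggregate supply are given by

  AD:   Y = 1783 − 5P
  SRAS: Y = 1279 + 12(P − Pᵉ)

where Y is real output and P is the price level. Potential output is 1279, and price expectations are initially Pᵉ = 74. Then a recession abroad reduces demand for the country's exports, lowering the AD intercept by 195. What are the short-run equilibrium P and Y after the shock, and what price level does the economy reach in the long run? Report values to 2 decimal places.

Short run: P = 70.41, Y = 1235.94. Long run: P = 61.80.

AD shifts left: new AD is Y = 1588 − 5P. With Pᵉ = 74, SRAS is Y = 391 + 12P.
Short run: 1588 − 5P = 391 + 12P gives 1197 = 17P, so P = 70.41 and Y = 1588 − 5P = 1235.94.
Y = 1235.94 is below potential 1279; expectations adjust and SRAS shifts right until Y = 1279.
Long run: on the new AD curve, 1279 = 1588 − 5P gives P = 61.80.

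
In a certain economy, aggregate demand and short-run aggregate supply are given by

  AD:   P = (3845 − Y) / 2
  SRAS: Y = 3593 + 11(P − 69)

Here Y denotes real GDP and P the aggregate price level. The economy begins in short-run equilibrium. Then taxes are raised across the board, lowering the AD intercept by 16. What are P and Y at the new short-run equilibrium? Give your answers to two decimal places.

P = 76.54, Y = 3675.92

This is a negative demand shock: AD shifts left.
New AD: Y = 3829 − 2P.
SRAS can be written Y = 2834 + 11P.
Set AD = SRAS: 3829 − 2P = 2834 + 11P, so 995 = 13P and P = 76.54.
Substituting into AD, Y = 3675.92.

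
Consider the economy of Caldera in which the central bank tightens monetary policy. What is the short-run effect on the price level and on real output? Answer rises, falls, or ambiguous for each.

Price level: falls; output: falls

This is a negative demand shock: AD shifts left.
Moving along the upward-sloping SRAS curve, P falls and Y falls.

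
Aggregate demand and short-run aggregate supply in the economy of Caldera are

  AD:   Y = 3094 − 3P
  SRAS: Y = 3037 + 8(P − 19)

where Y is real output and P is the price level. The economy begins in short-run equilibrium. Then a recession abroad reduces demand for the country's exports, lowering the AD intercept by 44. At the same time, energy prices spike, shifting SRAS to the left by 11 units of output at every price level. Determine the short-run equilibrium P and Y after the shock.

P = 16, Y = 3002

After both shocks: AD is Y = 3050 − 3P and SRAS is Y = 2874 + 8P.
Setting them equal: 176 = 11P, so P = 16.
Y = 3050 − 3·16 = 3002.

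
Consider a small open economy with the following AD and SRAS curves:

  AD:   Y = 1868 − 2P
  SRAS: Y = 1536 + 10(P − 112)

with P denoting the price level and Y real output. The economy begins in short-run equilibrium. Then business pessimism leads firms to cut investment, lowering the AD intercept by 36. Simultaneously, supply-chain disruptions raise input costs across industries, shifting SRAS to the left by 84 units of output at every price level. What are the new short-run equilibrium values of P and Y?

After both shocks: AD is Y = 1832 − 2P and SRAS is Y = 332 + 10P.
Setting them equal: 1500 = 12P, so P = 125.
Y = 1832 − 2·125 = 1582.

P = 125, Y = 1582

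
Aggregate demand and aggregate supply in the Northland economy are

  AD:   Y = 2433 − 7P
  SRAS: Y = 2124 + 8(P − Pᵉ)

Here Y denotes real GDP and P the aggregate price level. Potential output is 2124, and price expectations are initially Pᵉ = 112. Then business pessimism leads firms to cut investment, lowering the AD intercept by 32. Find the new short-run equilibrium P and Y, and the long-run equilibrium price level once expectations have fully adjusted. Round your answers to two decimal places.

AD shifts left: new AD is Y = 2401 − 7P. With Pᵉ = 112, SRAS is Y = 1228 + 8P.
Short run: 2401 − 7P = 1228 + 8P gives 1173 = 15P, so P = 78.20 and Y = 2401 − 7P = 1853.60.
Y = 1853.60 is below potential 2124; expectations adjust and SRAS shifts right until Y = 2124.
Long run: on the new AD curve, 2124 = 2401 − 7P gives P = 39.57.

Short run: P = 78.20, Y = 1853.60. Long run: P = 39.57.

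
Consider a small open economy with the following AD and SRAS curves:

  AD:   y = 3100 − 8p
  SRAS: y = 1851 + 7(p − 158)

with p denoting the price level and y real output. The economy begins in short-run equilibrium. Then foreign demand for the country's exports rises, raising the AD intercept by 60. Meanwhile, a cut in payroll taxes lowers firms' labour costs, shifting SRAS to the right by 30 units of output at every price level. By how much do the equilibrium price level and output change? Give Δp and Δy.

After both shocks: AD is y = 3160 − 8p and SRAS is y = 775 + 7p.
Setting them equal: 2385 = 15p, so p = 159.
y = 3160 − 8·159 = 1888.
Initially p = 157, y = 1844, so Δp = +2 and Δy = +44.

Δp = +2, Δy = +44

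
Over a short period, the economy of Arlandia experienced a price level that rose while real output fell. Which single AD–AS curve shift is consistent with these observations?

SRAS shifted left

P rose and Y fell. An AD shift moves P and Y in the same direction; an SRAS shift moves them in opposite directions.
Here P and Y moved in opposite directions, so the SRAS curve shifted.
Since Y fell, SRAS shifted left.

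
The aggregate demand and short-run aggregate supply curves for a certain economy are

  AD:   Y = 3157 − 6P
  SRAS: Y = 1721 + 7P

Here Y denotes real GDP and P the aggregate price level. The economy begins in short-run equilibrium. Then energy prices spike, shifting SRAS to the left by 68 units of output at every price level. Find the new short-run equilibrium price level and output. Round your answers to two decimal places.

This is a negative supply shock: SRAS shifts left.
New SRAS: Y = 1653 + 7P.
Set AD = SRAS: 3157 − 6P = 1653 + 7P, so 1504 = 13P and P = 115.69.
Substituting into AD, Y = 2462.85.

P = 115.69, Y = 2462.85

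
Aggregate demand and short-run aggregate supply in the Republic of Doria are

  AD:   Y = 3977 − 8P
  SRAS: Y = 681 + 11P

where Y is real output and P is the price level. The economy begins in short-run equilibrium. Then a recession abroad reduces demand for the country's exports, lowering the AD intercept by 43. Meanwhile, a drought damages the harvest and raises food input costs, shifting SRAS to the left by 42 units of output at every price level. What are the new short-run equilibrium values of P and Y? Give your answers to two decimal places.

P = 173.42, Y = 2546.63

After both shocks: AD is Y = 3934 − 8P and SRAS is Y = 639 + 11P.
Setting them equal: 3295 = 19P, so P = 173.42.
Substituting into AD, Y = 2546.63.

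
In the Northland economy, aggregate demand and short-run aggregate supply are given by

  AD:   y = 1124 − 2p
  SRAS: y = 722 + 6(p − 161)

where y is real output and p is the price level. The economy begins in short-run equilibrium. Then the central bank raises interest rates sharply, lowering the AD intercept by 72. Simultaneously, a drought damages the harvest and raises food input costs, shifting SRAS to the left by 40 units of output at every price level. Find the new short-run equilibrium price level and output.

After both shocks: AD is y = 1052 − 2p and SRAS is y = 6p − 284.
Setting them equal: 1336 = 8p, so p = 167.
y = 1052 − 2·167 = 718.

p = 167, y = 718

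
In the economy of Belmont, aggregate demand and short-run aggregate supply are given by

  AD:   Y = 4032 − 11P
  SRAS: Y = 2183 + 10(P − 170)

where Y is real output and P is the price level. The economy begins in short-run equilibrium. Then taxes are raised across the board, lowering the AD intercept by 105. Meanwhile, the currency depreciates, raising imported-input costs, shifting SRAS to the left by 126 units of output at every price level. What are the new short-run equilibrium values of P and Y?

After both shocks: AD is Y = 3927 − 11P and SRAS is Y = 357 + 10P.
Setting them equal: 3570 = 21P, so P = 170.
Y = 3927 − 11·170 = 2057.

P = 170, Y = 2057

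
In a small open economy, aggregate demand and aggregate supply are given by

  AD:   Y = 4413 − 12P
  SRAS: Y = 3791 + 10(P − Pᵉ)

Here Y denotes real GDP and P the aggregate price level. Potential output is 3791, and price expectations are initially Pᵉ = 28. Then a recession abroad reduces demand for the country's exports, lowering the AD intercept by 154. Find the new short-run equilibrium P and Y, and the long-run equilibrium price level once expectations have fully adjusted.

Short run: P = 34, Y = 3851. Long run: P = 39.

AD shifts left: new AD is Y = 4259 − 12P. With Pᵉ = 28, SRAS is Y = 3511 + 10P.
Short run: 4259 − 12P = 3511 + 10P gives 748 = 22P, so P = 34 and Y = 4259 − 12·34 = 3851.
Y = 3851 is above potential 3791; expectations adjust and SRAS shifts left until Y = 3791.
Long run: on the new AD curve, 3791 = 4259 − 12P gives P = 39.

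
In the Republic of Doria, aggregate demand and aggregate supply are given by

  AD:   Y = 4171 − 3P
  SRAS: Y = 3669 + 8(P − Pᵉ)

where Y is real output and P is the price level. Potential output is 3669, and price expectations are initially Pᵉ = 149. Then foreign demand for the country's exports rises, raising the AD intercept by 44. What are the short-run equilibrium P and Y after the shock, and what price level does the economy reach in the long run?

Short run: P = 158, Y = 3741. Long run: P = 182.

AD shifts right: new AD is Y = 4215 − 3P. With Pᵉ = 149, SRAS is Y = 2477 + 8P.
Short run: 4215 − 3P = 2477 + 8P gives 1738 = 11P, so P = 158 and Y = 4215 − 3·158 = 3741.
Y = 3741 is above potential 3669; expectations adjust and SRAS shifts left until Y = 3669.
Long run: on the new AD curve, 3669 = 4215 − 3P gives P = 182.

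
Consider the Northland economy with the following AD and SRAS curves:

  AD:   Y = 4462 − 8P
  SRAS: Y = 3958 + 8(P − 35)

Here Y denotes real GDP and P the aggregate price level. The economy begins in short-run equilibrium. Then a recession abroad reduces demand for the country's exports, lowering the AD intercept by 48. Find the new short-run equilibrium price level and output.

This is a negative demand shock: AD shifts left.
New AD: Y = 4414 − 8P.
SRAS can be written Y = 3678 + 8P.
Set AD = SRAS: 4414 − 8P = 3678 + 8P, so 736 = 16P and P = 46.
Y = 4414 − 8·46 = 4046.

P = 46, Y = 4046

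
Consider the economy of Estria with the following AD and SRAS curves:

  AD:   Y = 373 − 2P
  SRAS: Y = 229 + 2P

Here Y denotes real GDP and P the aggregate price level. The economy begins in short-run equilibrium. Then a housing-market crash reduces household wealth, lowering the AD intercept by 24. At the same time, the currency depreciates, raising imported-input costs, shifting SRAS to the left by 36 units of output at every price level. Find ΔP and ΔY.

ΔP = +3, ΔY = -30

After both shocks: AD is Y = 349 − 2P and SRAS is Y = 193 + 2P.
Setting them equal: 156 = 4P, so P = 39.
Y = 349 − 2·39 = 271.
Initially P = 36, Y = 301, so ΔP = +3 and ΔY = -30.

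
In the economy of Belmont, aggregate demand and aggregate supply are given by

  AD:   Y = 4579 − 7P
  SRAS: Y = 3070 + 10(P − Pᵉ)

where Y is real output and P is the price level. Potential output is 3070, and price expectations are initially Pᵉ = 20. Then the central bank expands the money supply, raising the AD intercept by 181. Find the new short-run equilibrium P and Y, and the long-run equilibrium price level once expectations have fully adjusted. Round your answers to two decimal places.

AD shifts right: new AD is Y = 4760 − 7P. With Pᵉ = 20, SRAS is Y = 2870 + 10P.
Short run: 4760 − 7P = 2870 + 10P gives 1890 = 17P, so P = 111.18 and Y = 4760 − 7P = 3981.76.
Y = 3981.76 is above potential 3070; expectations adjust and SRAS shifts left until Y = 3070.
Long run: on the new AD curve, 3070 = 4760 − 7P gives P = 241.43.

Short run: P = 111.18, Y = 3981.76. Long run: P = 241.43.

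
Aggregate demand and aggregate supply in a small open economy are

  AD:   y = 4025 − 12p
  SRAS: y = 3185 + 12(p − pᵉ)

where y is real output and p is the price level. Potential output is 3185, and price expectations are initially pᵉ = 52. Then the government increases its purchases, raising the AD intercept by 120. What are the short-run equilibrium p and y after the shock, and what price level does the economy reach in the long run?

Short run: p = 66, y = 3353. Long run: p = 80.

AD shifts right: new AD is y = 4145 − 12p. With pᵉ = 52, SRAS is y = 2561 + 12p.
Short run: 4145 − 12p = 2561 + 12p gives 1584 = 24p, so p = 66 and y = 4145 − 12·66 = 3353.
y = 3353 is above potential 3185; expectations adjust and SRAS shifts left until y = 3185.
Long run: on the new AD curve, 3185 = 4145 − 12p gives p = 80.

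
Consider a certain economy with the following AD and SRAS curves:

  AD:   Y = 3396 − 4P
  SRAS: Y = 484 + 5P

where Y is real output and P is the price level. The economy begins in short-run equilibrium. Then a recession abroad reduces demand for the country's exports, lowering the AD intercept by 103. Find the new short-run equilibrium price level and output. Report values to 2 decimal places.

This is a negative demand shock: AD shifts left.
New AD: Y = 3293 − 4P.
Set AD = SRAS: 3293 − 4P = 484 + 5P, so 2809 = 9P and P = 312.11.
Substituting into AD, Y = 2044.56.

P = 312.11, Y = 2044.56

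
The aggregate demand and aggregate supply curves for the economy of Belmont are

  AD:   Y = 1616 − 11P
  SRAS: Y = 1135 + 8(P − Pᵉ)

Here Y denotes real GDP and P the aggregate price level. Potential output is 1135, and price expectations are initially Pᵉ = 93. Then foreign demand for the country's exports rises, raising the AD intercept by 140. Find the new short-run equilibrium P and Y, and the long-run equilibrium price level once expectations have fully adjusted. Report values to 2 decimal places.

AD shifts right: new AD is Y = 1756 − 11P. With Pᵉ = 93, SRAS is Y = 391 + 8P.
Short run: 1756 − 11P = 391 + 8P gives 1365 = 19P, so P = 71.84 and Y = 1756 − 11P = 965.74.
Y = 965.74 is below potential 1135; expectations adjust and SRAS shifts right until Y = 1135.
Long run: on the new AD curve, 1135 = 1756 − 11P gives P = 56.45.

Short run: P = 71.84, Y = 965.74. Long run: P = 56.45.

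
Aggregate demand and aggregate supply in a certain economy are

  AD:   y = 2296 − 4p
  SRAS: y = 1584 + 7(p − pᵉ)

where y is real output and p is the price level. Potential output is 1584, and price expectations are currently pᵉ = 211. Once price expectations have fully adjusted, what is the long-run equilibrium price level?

Short run: with pᵉ = 211, SRAS is y = 107 + 7p. Setting AD = SRAS gives 2189 = 11p, so p = 199 and y = 2296 − 4·199 = 1500.
Output 1500 is below potential 1584, so over time expected prices fall and SRAS shifts right until y returns to 1584.
Long run: y = 1584 on the AD curve gives 1584 = 2296 − 4p, so p = 178.

Long-run p = 178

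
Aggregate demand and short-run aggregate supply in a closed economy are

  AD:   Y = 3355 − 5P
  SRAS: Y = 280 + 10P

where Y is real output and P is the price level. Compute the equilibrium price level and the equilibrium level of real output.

Set AD = SRAS: 3355 − 5P = 280 + 10P, so 3075 = 15P and P = 205.
Then Y = 3355 − 5·205 = 2330.

P = 205, Y = 2330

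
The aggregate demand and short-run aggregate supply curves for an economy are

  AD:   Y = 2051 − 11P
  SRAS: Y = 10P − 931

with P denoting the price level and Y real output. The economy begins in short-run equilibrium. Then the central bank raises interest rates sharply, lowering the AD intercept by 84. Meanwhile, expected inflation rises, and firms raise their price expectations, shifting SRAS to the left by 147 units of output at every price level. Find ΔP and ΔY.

After both shocks: AD is Y = 1967 − 11P and SRAS is Y = 10P − 1078.
Setting them equal: 3045 = 21P, so P = 145.
Y = 1967 − 11·145 = 372.
Initially P = 142, Y = 489, so ΔP = +3 and ΔY = -117.

ΔP = +3, ΔY = -117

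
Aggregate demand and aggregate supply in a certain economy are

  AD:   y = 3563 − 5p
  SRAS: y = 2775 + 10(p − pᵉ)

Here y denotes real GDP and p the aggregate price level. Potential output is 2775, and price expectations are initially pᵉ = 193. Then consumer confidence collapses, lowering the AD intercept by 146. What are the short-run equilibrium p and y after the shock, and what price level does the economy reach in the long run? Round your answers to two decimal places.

AD shifts left: new AD is y = 3417 − 5p. With pᵉ = 193, SRAS is y = 845 + 10p.
Short run: 3417 − 5p = 845 + 10p gives 2572 = 15p, so p = 171.47 and y = 3417 − 5p = 2559.67.
y = 2559.67 is below potential 2775; expectations adjust and SRAS shifts right until y = 2775.
Long run: on the new AD curve, 2775 = 3417 − 5p gives p = 128.40.

Short run: p = 171.47, y = 2559.67. Long run: p = 128.40.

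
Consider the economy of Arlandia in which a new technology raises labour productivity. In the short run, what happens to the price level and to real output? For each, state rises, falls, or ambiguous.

This is a favourable supply shock: SRAS shifts right.
Moving along the downward-sloping AD curve, P falls and Y rises.

Price level: falls; output: rises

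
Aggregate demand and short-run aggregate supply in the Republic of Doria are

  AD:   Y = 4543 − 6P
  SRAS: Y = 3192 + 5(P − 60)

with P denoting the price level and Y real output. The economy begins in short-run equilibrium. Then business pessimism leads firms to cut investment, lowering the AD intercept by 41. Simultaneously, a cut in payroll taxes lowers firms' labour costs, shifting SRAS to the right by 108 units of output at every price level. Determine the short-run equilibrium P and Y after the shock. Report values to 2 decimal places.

P = 136.55, Y = 3682.73

After both shocks: AD is Y = 4502 − 6P and SRAS is Y = 3000 + 5P.
Setting them equal: 1502 = 11P, so P = 136.55.
Substituting into AD, Y = 3682.73.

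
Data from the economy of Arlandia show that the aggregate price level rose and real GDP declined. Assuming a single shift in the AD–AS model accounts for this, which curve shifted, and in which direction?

SRAS shifted left

P rose and Y fell. An AD shift moves P and Y in the same direction; an SRAS shift moves them in opposite directions.
Here P and Y moved in opposite directions, so the SRAS curve shifted.
Since Y fell, SRAS shifted left.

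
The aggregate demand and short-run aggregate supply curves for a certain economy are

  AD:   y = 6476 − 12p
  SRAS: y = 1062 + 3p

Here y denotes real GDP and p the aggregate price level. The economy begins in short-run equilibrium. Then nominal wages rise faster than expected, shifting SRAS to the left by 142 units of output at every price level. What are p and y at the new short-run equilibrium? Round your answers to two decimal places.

This is a negative supply shock: SRAS shifts left.
New SRAS: y = 920 + 3p.
Set AD = SRAS: 6476 − 12p = 920 + 3p, so 5556 = 15p and p = 370.40.
Substituting into AD, y = 2031.20.

p = 370.40, y = 2031.20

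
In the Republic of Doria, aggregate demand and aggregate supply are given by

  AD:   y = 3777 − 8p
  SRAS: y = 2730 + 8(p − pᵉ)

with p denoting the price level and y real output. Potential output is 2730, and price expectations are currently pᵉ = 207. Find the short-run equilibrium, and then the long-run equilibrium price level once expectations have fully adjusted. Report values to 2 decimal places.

Short run: with pᵉ = 207, SRAS is y = 1074 + 8p. Setting AD = SRAS gives 2703 = 16p, so p = 168.94 and y = 3777 − 8p = 2425.50.
Output 2425.50 is below potential 2730, so over time expected prices fall and SRAS shifts right until y returns to 2730.
Long run: y = 2730 on the AD curve gives 2730 = 3777 − 8p, so p = 130.88.

Short run: p = 168.94, y = 2425.50. Long run: p = 130.88.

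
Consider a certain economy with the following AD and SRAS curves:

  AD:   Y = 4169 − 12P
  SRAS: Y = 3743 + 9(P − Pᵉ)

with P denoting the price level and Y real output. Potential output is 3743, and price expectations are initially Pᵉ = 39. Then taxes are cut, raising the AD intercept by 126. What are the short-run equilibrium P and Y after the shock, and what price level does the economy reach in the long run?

Short run: P = 43, Y = 3779. Long run: P = 46.

AD shifts right: new AD is Y = 4295 − 12P. With Pᵉ = 39, SRAS is Y = 3392 + 9P.
Short run: 4295 − 12P = 3392 + 9P gives 903 = 21P, so P = 43 and Y = 4295 − 12·43 = 3779.
Y = 3779 is above potential 3743; expectations adjust and SRAS shifts left until Y = 3743.
Long run: on the new AD curve, 3743 = 4295 − 12P gives P = 46.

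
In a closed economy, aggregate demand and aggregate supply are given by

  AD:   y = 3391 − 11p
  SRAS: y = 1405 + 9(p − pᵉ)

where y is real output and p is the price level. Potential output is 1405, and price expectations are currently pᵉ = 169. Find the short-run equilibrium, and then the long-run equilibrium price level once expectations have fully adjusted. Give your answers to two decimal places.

Short run: p = 175.35, y = 1462.15. Long run: p = 180.55.

Short run: with pᵉ = 169, SRAS is y = 9p − 116. Setting AD = SRAS gives 3507 = 20p, so p = 175.35 and y = 3391 − 11p = 1462.15.
Output 1462.15 is above potential 1405, so over time expected prices rise and SRAS shifts left until y returns to 1405.
Long run: y = 1405 on the AD curve gives 1405 = 3391 − 11p, so p = 180.55.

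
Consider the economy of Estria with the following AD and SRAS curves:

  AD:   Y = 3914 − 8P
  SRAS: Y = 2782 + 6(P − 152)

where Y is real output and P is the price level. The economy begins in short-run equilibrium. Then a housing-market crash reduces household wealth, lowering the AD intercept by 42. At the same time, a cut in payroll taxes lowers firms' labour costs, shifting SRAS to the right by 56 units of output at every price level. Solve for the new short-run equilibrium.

After both shocks: AD is Y = 3872 − 8P and SRAS is Y = 1926 + 6P.
Setting them equal: 1946 = 14P, so P = 139.
Y = 3872 − 8·139 = 2760.

P = 139, Y = 2760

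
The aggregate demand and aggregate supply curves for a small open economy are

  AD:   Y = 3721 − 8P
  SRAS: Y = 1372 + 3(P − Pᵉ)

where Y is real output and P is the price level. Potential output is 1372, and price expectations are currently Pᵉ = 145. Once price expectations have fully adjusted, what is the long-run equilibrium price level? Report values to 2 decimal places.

Long-run P = 293.63

Short run: with Pᵉ = 145, SRAS is Y = 937 + 3P. Setting AD = SRAS gives 2784 = 11P, so P = 253.09 and Y = 3721 − 8P = 1696.27.
Output 1696.27 is above potential 1372, so over time expected prices rise and SRAS shifts left until Y returns to 1372.
Long run: Y = 1372 on the AD curve gives 1372 = 3721 − 8P, so P = 293.63.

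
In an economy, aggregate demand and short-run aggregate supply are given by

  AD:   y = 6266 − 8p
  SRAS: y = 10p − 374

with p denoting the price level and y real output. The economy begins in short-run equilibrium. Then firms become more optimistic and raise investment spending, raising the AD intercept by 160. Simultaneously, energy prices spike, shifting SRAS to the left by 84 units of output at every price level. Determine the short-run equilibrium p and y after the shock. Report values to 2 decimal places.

p = 382.44, y = 3366.44

After both shocks: AD is y = 6426 − 8p and SRAS is y = 10p − 458.
Setting them equal: 6884 = 18p, so p = 382.44.
Substituting into AD, y = 3366.44.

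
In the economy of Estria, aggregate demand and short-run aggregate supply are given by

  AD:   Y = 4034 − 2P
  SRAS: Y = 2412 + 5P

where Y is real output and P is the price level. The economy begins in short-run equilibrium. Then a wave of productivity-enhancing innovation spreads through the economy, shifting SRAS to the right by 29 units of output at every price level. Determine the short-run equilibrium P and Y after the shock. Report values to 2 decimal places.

This is a positive supply shock: SRAS shifts right.
New SRAS: Y = 2441 + 5P.
Set AD = SRAS: 4034 − 2P = 2441 + 5P, so 1593 = 7P and P = 227.57.
Substituting into AD, Y = 3578.86.

P = 227.57, Y = 3578.86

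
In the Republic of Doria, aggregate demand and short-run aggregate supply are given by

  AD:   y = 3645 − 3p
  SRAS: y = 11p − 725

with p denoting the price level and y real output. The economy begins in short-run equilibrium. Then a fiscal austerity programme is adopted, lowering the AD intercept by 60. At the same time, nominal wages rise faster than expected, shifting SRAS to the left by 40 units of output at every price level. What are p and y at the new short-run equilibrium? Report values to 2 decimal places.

p = 310.71, y = 2652.86

After both shocks: AD is y = 3585 − 3p and SRAS is y = 11p − 765.
Setting them equal: 4350 = 14p, so p = 310.71.
Substituting into AD, y = 2652.86.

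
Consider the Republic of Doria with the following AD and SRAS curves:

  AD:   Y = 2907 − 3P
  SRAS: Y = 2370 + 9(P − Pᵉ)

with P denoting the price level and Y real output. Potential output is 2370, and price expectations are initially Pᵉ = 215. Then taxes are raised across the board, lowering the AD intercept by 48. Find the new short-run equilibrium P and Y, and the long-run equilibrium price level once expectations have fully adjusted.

AD shifts left: new AD is Y = 2859 − 3P. With Pᵉ = 215, SRAS is Y = 435 + 9P.
Short run: 2859 − 3P = 435 + 9P gives 2424 = 12P, so P = 202 and Y = 2859 − 3·202 = 2253.
Y = 2253 is below potential 2370; expectations adjust and SRAS shifts right until Y = 2370.
Long run: on the new AD curve, 2370 = 2859 − 3P gives P = 163.

Short run: P = 202, Y = 2253. Long run: P = 163.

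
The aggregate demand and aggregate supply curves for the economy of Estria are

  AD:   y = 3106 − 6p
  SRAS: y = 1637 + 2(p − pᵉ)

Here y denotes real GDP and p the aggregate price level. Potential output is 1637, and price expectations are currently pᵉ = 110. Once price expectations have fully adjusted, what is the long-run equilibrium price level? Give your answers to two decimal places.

Long-run p = 244.83

Short run: with pᵉ = 110, SRAS is y = 1417 + 2p. Setting AD = SRAS gives 1689 = 8p, so p = 211.13 and y = 3106 − 6p = 1839.25.
Output 1839.25 is above potential 1637, so over time expected prices rise and SRAS shifts left until y returns to 1637.
Long run: y = 1637 on the AD curve gives 1637 = 3106 − 6p, so p = 244.83.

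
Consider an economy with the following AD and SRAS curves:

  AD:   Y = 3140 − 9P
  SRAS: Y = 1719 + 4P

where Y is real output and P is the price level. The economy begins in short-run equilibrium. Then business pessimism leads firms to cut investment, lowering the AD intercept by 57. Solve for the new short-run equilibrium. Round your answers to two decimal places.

This is a negative demand shock: AD shifts left.
New AD: Y = 3083 − 9P.
Set AD = SRAS: 3083 − 9P = 1719 + 4P, so 1364 = 13P and P = 104.92.
Substituting into AD, Y = 2138.69.

P = 104.92, Y = 2138.69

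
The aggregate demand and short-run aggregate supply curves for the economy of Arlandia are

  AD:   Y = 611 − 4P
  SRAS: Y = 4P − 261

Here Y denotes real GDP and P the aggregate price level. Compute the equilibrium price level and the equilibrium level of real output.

Set AD = SRAS: 611 − 4P = 4P − 261, so 872 = 8P and P = 109.
Then Y = 611 − 4·109 = 175.

P = 109, Y = 175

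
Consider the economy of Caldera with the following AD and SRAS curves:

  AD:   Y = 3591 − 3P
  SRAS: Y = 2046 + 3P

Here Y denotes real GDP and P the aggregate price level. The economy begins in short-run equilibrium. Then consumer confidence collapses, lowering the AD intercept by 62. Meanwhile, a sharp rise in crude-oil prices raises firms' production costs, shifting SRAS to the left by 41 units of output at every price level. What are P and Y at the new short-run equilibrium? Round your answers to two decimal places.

After both shocks: AD is Y = 3529 − 3P and SRAS is Y = 2005 + 3P.
Setting them equal: 1524 = 6P, so P = 254.00.
Substituting into AD, Y = 2767.00.

P = 254.00, Y = 2767.00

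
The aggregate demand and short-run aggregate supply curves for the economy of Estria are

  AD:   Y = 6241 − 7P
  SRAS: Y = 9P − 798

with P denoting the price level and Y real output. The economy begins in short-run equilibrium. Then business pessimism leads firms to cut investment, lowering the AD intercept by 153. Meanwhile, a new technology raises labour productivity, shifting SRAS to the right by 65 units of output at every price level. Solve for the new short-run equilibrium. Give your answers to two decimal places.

After both shocks: AD is Y = 6088 − 7P and SRAS is Y = 9P − 733.
Setting them equal: 6821 = 16P, so P = 426.31.
Substituting into AD, Y = 3103.81.

P = 426.31, Y = 3103.81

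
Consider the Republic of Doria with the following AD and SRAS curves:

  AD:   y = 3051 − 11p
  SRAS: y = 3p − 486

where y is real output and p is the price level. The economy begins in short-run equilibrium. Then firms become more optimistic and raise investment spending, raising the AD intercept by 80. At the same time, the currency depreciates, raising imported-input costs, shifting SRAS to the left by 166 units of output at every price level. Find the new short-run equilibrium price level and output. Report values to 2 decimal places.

After both shocks: AD is y = 3131 − 11p and SRAS is y = 3p − 652.
Setting them equal: 3783 = 14p, so p = 270.21.
Substituting into AD, y = 158.64.

p = 270.21, y = 158.64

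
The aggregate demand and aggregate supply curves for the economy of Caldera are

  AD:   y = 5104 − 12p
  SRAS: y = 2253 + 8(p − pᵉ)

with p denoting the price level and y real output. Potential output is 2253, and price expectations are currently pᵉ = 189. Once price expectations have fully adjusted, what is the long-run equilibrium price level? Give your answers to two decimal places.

Long-run p = 237.58

Short run: with pᵉ = 189, SRAS is y = 741 + 8p. Setting AD = SRAS gives 4363 = 20p, so p = 218.15 and y = 5104 − 12p = 2486.20.
Output 2486.20 is above potential 2253, so over time expected prices rise and SRAS shifts left until y returns to 2253.
Long run: y = 2253 on the AD curve gives 2253 = 5104 − 12p, so p = 237.58.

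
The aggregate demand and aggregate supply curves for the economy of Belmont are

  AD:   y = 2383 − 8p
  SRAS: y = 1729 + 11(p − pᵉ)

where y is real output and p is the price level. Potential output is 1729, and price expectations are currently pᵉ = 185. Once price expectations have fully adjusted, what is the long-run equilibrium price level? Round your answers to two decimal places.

Short run: with pᵉ = 185, SRAS is y = 11p − 306. Setting AD = SRAS gives 2689 = 19p, so p = 141.53 and y = 2383 − 8p = 1250.79.
Output 1250.79 is below potential 1729, so over time expected prices fall and SRAS shifts right until y returns to 1729.
Long run: y = 1729 on the AD curve gives 1729 = 2383 − 8p, so p = 81.75.

Long-run p = 81.75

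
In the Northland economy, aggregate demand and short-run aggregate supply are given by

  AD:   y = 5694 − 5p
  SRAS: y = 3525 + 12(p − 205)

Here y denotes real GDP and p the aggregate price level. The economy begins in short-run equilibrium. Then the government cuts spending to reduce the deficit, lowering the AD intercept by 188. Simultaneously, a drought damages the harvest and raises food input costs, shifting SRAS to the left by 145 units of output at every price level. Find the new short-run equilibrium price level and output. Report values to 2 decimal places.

p = 269.76, y = 4157.18

After both shocks: AD is y = 5506 − 5p and SRAS is y = 920 + 12p.
Setting them equal: 4586 = 17p, so p = 269.76.
Substituting into AD, y = 4157.18.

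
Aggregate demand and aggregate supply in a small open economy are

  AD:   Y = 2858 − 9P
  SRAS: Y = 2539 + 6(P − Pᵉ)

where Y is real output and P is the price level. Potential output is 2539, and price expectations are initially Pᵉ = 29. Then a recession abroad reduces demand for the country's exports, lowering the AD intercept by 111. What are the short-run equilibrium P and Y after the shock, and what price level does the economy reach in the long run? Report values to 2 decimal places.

AD shifts left: new AD is Y = 2747 − 9P. With Pᵉ = 29, SRAS is Y = 2365 + 6P.
Short run: 2747 − 9P = 2365 + 6P gives 382 = 15P, so P = 25.47 and Y = 2747 − 9P = 2517.80.
Y = 2517.80 is below potential 2539; expectations adjust and SRAS shifts right until Y = 2539.
Long run: on the new AD curve, 2539 = 2747 − 9P gives P = 23.11.

Short run: P = 25.47, Y = 2517.80. Long run: P = 23.11.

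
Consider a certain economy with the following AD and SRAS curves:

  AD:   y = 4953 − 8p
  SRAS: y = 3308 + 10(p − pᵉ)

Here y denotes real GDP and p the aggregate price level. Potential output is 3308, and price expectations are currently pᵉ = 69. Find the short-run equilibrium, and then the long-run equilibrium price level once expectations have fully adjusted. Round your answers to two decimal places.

Short run: with pᵉ = 69, SRAS is y = 2618 + 10p. Setting AD = SRAS gives 2335 = 18p, so p = 129.72 and y = 4953 − 8p = 3915.22.
Output 3915.22 is above potential 3308, so over time expected prices rise and SRAS shifts left until y returns to 3308.
Long run: y = 3308 on the AD curve gives 3308 = 4953 − 8p, so p = 205.63.

Short run: p = 129.72, y = 3915.22. Long run: p = 205.63.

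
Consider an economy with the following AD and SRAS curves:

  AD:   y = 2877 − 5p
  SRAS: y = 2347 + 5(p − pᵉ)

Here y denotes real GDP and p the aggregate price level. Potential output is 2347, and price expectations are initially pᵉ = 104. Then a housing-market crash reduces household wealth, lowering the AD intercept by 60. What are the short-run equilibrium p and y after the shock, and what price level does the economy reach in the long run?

Short run: p = 99, y = 2322. Long run: p = 94.

AD shifts left: new AD is y = 2817 − 5p. With pᵉ = 104, SRAS is y = 1827 + 5p.
Short run: 2817 − 5p = 1827 + 5p gives 990 = 10p, so p = 99 and y = 2817 − 5·99 = 2322.
y = 2322 is below potential 2347; expectations adjust and SRAS shifts right until y = 2347.
Long run: on the new AD curve, 2347 = 2817 − 5p gives p = 94.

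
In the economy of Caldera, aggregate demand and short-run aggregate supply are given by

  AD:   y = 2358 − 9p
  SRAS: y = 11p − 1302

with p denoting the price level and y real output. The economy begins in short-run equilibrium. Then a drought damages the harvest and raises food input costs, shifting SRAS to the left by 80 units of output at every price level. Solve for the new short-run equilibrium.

p = 187, y = 675

This is a negative supply shock: SRAS shifts left.
New SRAS: y = 11p − 1382.
Set AD = SRAS: 2358 − 9p = 11p − 1382, so 3740 = 20p and p = 187.
y = 2358 − 9·187 = 675.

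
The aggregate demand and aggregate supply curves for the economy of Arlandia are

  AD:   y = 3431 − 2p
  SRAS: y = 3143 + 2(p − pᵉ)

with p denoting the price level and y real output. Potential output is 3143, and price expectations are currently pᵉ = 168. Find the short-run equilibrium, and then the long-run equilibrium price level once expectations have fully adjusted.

Short run: with pᵉ = 168, SRAS is y = 2807 + 2p. Setting AD = SRAS gives 624 = 4p, so p = 156 and y = 3431 − 2·156 = 3119.
Output 3119 is below potential 3143, so over time expected prices fall and SRAS shifts right until y returns to 3143.
Long run: y = 3143 on the AD curve gives 3143 = 3431 − 2p, so p = 144.

Short run: p = 156, y = 3119. Long run: p = 144.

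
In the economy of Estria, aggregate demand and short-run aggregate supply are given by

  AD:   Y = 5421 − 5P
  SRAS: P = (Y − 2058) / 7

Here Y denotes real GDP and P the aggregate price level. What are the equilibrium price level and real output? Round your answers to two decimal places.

P = 280.25, Y = 4019.75

Rearrange SRAS to Y = 2058 + 7P.
Set AD = SRAS: 5421 − 5P = 2058 + 7P, so 3363 = 12P and P = 280.25.
Substituting into AD, Y = 5421 − 5P = 4019.75.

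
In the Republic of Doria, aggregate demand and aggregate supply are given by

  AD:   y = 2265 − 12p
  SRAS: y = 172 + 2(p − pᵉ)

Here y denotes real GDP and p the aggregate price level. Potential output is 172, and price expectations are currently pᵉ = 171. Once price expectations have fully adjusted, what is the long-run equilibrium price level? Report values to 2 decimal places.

Long-run p = 174.42

Short run: with pᵉ = 171, SRAS is y = 2p − 170. Setting AD = SRAS gives 2435 = 14p, so p = 173.93 and y = 2265 − 12p = 177.86.
Output 177.86 is above potential 172, so over time expected prices rise and SRAS shifts left until y returns to 172.
Long run: y = 172 on the AD curve gives 172 = 2265 − 12p, so p = 174.42.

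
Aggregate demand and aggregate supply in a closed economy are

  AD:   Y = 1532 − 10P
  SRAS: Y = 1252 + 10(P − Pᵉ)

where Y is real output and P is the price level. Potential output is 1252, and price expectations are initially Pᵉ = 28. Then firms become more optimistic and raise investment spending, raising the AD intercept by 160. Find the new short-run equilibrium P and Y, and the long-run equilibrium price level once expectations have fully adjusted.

Short run: P = 36, Y = 1332. Long run: P = 44.

AD shifts right: new AD is Y = 1692 − 10P. With Pᵉ = 28, SRAS is Y = 972 + 10P.
Short run: 1692 − 10P = 972 + 10P gives 720 = 20P, so P = 36 and Y = 1692 − 10·36 = 1332.
Y = 1332 is above potential 1252; expectations adjust and SRAS shifts left until Y = 1252.
Long run: on the new AD curve, 1252 = 1692 − 10P gives P = 44.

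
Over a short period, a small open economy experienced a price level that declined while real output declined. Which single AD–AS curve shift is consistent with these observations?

AD shifted left

P fell and Y fell. An AD shift moves P and Y in the same direction; an SRAS shift moves them in opposite directions.
Here P and Y moved in the same direction, so the AD curve shifted.
Since Y fell, AD shifted left.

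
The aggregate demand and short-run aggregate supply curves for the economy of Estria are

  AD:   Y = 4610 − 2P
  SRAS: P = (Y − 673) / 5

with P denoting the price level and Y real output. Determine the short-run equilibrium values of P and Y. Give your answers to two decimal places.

Rearrange SRAS to Y = 673 + 5P.
Set AD = SRAS: 4610 − 2P = 673 + 5P, so 3937 = 7P and P = 562.43.
Substituting into AD, Y = 4610 − 2P = 3485.14.

P = 562.43, Y = 3485.14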